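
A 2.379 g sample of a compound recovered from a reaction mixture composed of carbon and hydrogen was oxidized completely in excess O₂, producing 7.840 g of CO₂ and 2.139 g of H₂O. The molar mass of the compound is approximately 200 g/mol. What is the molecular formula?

mol C = 7.840 g CO₂ ÷ 44.009 g/mol = 0.17815 mol
mol H = 2 × 2.139 g H₂O ÷ 18.015 g/mol = 0.23747 mol
Divide by the smallest (0.17815 mol): C 1.000, H 1.333
Multiplying each by 3 gives whole numbers: C 3.00, H 4.00
Empirical formula: C3H4
Empirical-formula mass = 40.06 g/mol; 200 ÷ 40.06 ≈ 5, so the molecular formula is C15H20.

C15H20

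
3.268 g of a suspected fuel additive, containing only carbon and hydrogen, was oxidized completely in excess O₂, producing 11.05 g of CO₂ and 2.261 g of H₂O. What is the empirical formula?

CH

mol C = 11.05 g CO₂ ÷ 44.009 g/mol = 0.25109 mol
mol H = 2 × 2.261 g H₂O ÷ 18.015 g/mol = 0.25101 mol
Divide by the smallest (0.25101 mol): C 1.000, H 1.000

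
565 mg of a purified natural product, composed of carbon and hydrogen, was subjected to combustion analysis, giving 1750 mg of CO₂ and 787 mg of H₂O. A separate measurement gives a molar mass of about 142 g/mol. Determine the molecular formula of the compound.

mol C = 1.75 g CO₂ ÷ 44.009 g/mol = 0.03976 mol
mol H = 2 × 0.787 g H₂O ÷ 18.015 g/mol = 0.08737 mol
Divide by the smallest (0.03976 mol): C 1.000, H 2.197
Multiplying each by 5 gives whole numbers: C 5.00, H 10.99
Empirical formula: C5H11
Empirical-formula mass = 71.14 g/mol; 142 ÷ 71.14 ≈ 2, so the molecular formula is C10H22.

C10H22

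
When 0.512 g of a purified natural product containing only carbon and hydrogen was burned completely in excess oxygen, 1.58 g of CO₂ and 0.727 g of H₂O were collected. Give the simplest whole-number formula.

C4H9

mol C = 1.58 g CO₂ ÷ 44.009 g/mol = 0.03590 mol
mol H = 2 × 0.727 g H₂O ÷ 18.015 g/mol = 0.08071 mol
Divide by the smallest (0.03590 mol): C 1.000, H 2.248
Multiplying each by 4 gives whole numbers: C 4.00, H 8.99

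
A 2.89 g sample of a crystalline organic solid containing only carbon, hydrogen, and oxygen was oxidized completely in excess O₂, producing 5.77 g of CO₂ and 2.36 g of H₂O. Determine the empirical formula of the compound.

C2H4O

mol C = 5.77 g CO₂ ÷ 44.009 g/mol = 0.1311 mol
mol H = 2 × 2.36 g H₂O ÷ 18.015 g/mol = 0.2620 mol
mass O = 2.89 − (1.575 + 0.2641) = 1.051 g → mol O = 1.051 ÷ 15.999 = 0.06570 mol
Divide by the smallest (0.06570 mol): C 1.996, H 3.988, O 1.000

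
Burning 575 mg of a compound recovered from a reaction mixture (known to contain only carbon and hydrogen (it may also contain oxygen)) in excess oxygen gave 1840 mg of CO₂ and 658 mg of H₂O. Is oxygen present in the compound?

mol C = 1.84 g CO₂ ÷ 44.009 g/mol = 0.04181 mol
mol H = 2 × 0.658 g H₂O ÷ 18.015 g/mol = 0.07305 mol
C and H together account for 0.5758 g — essentially the entire 0.575 g sample — so the compound contains no oxygen.

no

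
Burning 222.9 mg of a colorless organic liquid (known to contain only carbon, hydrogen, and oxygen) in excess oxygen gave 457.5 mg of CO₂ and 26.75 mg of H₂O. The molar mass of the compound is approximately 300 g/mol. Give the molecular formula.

C14H4O8

mol C = 0.4575 g CO₂ ÷ 44.009 g/mol = 0.010396 mol
mol H = 2 × 0.02675 g H₂O ÷ 18.015 g/mol = 0.0029697 mol
mass O = 0.2229 − (0.12486 + 0.0029935) = 0.095045 g → mol O = 0.095045 ÷ 15.999 = 0.0059407 mol
Divide by the smallest (0.0029697 mol): C 3.501, H 1.000, O 2.000
Multiplying each by 2 gives whole numbers: C 7.00, H 2.00, O 4.00
Empirical formula: C7H2O4
Empirical-formula mass = 150.09 g/mol; 300 ÷ 150.09 ≈ 2, so the molecular formula is C14H4O8.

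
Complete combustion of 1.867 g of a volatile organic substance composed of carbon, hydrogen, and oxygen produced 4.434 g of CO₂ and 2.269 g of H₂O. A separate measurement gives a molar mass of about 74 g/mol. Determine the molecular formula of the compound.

mol C = 4.434 g CO₂ ÷ 44.009 g/mol = 0.10075 mol
mol H = 2 × 2.269 g H₂O ÷ 18.015 g/mol = 0.25190 mol
mass O = 1.867 − (1.2101 + 0.25392) = 0.40295 g → mol O = 0.40295 ÷ 15.999 = 0.025186 mol
Divide by the smallest (0.025186 mol): C 4.000, H 10.002, O 1.000
Empirical formula: C4H10O
Empirical-formula mass = 74.12 g/mol; 74 ÷ 74.12 ≈ 1, so the molecular formula is C4H10O.

C4H10O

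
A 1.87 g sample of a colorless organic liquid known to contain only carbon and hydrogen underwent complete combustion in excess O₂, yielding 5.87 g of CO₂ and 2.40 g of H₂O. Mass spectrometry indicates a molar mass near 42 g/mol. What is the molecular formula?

C3H6

mol C = 5.87 g CO₂ ÷ 44.009 g/mol = 0.1334 mol
mol H = 2 × 2.40 g H₂O ÷ 18.015 g/mol = 0.2664 mol
Divide by the smallest (0.1334 mol): C 1.000, H 1.998
Empirical formula: CH2
Empirical-formula mass = 14.03 g/mol; 42 ÷ 14.03 ≈ 3, so the molecular formula is C3H6.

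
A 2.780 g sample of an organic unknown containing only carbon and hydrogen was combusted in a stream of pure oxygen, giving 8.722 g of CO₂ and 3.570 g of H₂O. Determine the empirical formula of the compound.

CH2

mol C = 8.722 g CO₂ ÷ 44.009 g/mol = 0.19819 mol
mol H = 2 × 3.570 g H₂O ÷ 18.015 g/mol = 0.39634 mol
Divide by the smallest (0.19819 mol): C 1.000, H 2.000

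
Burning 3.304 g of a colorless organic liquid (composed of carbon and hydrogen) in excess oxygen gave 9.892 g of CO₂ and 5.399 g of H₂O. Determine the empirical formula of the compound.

mol C = 9.892 g CO₂ ÷ 44.009 g/mol = 0.22477 mol
mol H = 2 × 5.399 g H₂O ÷ 18.015 g/mol = 0.59939 mol
Divide by the smallest (0.22477 mol): C 1.000, H 2.667
Multiplying each by 3 gives whole numbers: C 3.00, H 8.00

C3H8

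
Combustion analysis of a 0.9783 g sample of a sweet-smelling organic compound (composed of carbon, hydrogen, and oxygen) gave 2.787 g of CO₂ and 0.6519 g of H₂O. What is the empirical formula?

mol C = 2.787 g CO₂ ÷ 44.009 g/mol = 0.063328 mol
mol H = 2 × 0.6519 g H₂O ÷ 18.015 g/mol = 0.072373 mol
mass O = 0.9783 − (0.76063 + 0.072952) = 0.14472 g → mol O = 0.14472 ÷ 15.999 = 0.0090453 mol
Divide by the smallest (0.0090453 mol): C 7.001, H 8.001, O 1.000

C7H8O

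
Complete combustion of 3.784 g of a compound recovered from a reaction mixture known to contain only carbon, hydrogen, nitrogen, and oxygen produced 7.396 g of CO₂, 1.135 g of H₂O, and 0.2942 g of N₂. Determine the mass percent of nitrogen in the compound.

mol C = 7.396 g CO₂ ÷ 44.009 g/mol = 0.16806 mol
mol H = 2 × 1.135 g H₂O ÷ 18.015 g/mol = 0.12601 mol
mol N = 2 × 0.2942 g N₂ ÷ 28.014 g/mol = 0.021004 mol
mass O = 3.784 − (2.0185 + 0.12701 + 0.29420) = 1.3443 g → mol O = 1.3443 ÷ 15.999 = 0.084021 mol
mass % N = 0.29420 g ÷ 3.784 g × 100%

7.77%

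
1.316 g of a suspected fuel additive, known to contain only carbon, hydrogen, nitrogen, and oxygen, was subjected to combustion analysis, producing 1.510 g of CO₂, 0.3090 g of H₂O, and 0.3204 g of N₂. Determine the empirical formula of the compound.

mol C = 1.510 g CO₂ ÷ 44.009 g/mol = 0.034311 mol
mol H = 2 × 0.3090 g H₂O ÷ 18.015 g/mol = 0.034305 mol
mol N = 2 × 0.3204 g N₂ ÷ 28.014 g/mol = 0.022874 mol
mass O = 1.316 − (0.41211 + 0.034579 + 0.32040) = 0.54891 g → mol O = 0.54891 ÷ 15.999 = 0.034309 mol
Divide by the smallest (0.022874 mol): C 1.500, H 1.500, N 1.000, O 1.500
Multiplying each by 2 gives whole numbers: C 3.00, H 3.00, N 2.00, O 3.00

C3H3N2O3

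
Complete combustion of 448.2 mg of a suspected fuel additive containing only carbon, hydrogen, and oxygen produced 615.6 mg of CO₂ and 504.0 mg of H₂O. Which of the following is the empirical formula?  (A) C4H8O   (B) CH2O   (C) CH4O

(C) CH4O

mol C = 0.6156 g CO₂ ÷ 44.009 g/mol = 0.013988 mol
mol H = 2 × 0.5040 g H₂O ÷ 18.015 g/mol = 0.055953 mol
mass O = 0.4482 − (0.16801 + 0.056401) = 0.22379 g → mol O = 0.22379 ÷ 15.999 = 0.013988 mol
Divide by the smallest (0.013988 mol): C 1.000, H 4.000, O 1.000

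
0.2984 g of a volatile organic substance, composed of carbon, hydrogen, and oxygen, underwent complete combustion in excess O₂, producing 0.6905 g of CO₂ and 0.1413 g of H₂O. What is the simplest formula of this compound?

C8H8O3

mol C = 0.6905 g CO₂ ÷ 44.009 g/mol = 0.015690 mol
mol H = 2 × 0.1413 g H₂O ÷ 18.015 g/mol = 0.015687 mol
mass O = 0.2984 − (0.18845 + 0.015812) = 0.094135 g → mol O = 0.094135 ÷ 15.999 = 0.0058838 mol
Divide by the smallest (0.0058838 mol): C 2.667, H 2.666, O 1.000
Multiplying each by 3 gives whole numbers: C 8.00, H 8.00, O 3.00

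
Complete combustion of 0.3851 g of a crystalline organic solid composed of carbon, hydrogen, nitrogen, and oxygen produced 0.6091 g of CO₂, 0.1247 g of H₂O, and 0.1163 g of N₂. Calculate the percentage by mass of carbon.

43.17%

mol C = 0.6091 g CO₂ ÷ 44.009 g/mol = 0.013840 mol
mol H = 2 × 0.1247 g H₂O ÷ 18.015 g/mol = 0.013844 mol
mol N = 2 × 0.1163 g N₂ ÷ 28.014 g/mol = 0.0083030 mol
mass O = 0.3851 − (0.16624 + 0.013955 + 0.11630) = 0.088609 g → mol O = 0.088609 ÷ 15.999 = 0.0055384 mol
mass % C = 0.16624 g ÷ 0.3851 g × 100%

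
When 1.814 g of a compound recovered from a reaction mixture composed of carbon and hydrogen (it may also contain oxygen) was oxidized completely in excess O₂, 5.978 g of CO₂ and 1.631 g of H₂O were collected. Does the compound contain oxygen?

no

mol C = 5.978 g CO₂ ÷ 44.009 g/mol = 0.13584 mol
mol H = 2 × 1.631 g H₂O ÷ 18.015 g/mol = 0.18107 mol
C and H together account for 1.8140 g — essentially the entire 1.814 g sample — so the compound contains no oxygen.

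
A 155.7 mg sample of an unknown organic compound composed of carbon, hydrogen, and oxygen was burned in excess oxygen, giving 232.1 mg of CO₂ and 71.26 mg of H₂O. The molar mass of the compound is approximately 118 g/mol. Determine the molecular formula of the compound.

mol C = 0.2321 g CO₂ ÷ 44.009 g/mol = 0.0052739 mol
mol H = 2 × 0.07126 g H₂O ÷ 18.015 g/mol = 0.0079112 mol
mass O = 0.1557 − (0.063345 + 0.0079745) = 0.084380 g → mol O = 0.084380 ÷ 15.999 = 0.0052741 mol
Divide by the smallest (0.0052739 mol): C 1.000, H 1.500, O 1.000
Multiplying each by 2 gives whole numbers: C 2.00, H 3.00, O 2.00
Empirical formula: C2H3O2
Empirical-formula mass = 59.04 g/mol; 118 ÷ 59.04 ≈ 2, so the molecular formula is C4H6O4.

C4H6O4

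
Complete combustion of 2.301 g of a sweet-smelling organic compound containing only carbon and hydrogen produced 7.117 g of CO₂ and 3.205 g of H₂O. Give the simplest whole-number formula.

mol C = 7.117 g CO₂ ÷ 44.009 g/mol = 0.16172 mol
mol H = 2 × 3.205 g H₂O ÷ 18.015 g/mol = 0.35581 mol
Divide by the smallest (0.16172 mol): C 1.000, H 2.200
Multiplying each by 5 gives whole numbers: C 5.00, H 11.00

C5H11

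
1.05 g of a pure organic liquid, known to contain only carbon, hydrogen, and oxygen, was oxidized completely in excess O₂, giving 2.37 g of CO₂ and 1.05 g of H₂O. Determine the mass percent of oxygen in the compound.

27.2%

mol C = 2.37 g CO₂ ÷ 44.009 g/mol = 0.05385 mol
mol H = 2 × 1.05 g H₂O ÷ 18.015 g/mol = 0.1166 mol
mass O = 1.05 − (0.6468 + 0.1175) = 0.2857 g → mol O = 0.2857 ÷ 15.999 = 0.01786 mol
mass % O = 0.2857 g ÷ 1.05 g × 100%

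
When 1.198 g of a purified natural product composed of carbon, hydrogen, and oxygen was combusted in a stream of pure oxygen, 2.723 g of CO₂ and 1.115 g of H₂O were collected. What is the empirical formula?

mol C = 2.723 g CO₂ ÷ 44.009 g/mol = 0.061874 mol
mol H = 2 × 1.115 g H₂O ÷ 18.015 g/mol = 0.12379 mol
mass O = 1.198 − (0.74317 + 0.12478) = 0.33006 g → mol O = 0.33006 ÷ 15.999 = 0.020630 mol
Divide by the smallest (0.020630 mol): C 2.999, H 6.000, O 1.000

C3H6O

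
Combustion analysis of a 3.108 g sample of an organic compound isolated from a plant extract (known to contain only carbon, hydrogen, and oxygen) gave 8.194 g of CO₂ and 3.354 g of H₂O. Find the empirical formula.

mol C = 8.194 g CO₂ ÷ 44.009 g/mol = 0.18619 mol
mol H = 2 × 3.354 g H₂O ÷ 18.015 g/mol = 0.37236 mol
mass O = 3.108 − (2.2363 + 0.37534) = 0.49635 g → mol O = 0.49635 ÷ 15.999 = 0.031024 mol
Divide by the smallest (0.031024 mol): C 6.002, H 12.002, O 1.000

C6H12O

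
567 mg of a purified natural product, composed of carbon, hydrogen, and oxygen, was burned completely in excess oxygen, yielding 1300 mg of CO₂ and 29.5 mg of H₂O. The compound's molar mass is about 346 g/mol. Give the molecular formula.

C18H2O8

mol C = 1.30 g CO₂ ÷ 44.009 g/mol = 0.02954 mol
mol H = 2 × 0.0295 g H₂O ÷ 18.015 g/mol = 0.003275 mol
mass O = 0.567 − (0.3548 + 0.003301) = 0.2089 g → mol O = 0.2089 ÷ 15.999 = 0.01306 mol
Divide by the smallest (0.003275 mol): C 9.020, H 1.000, O 3.987
Empirical formula: C9HO4
Empirical-formula mass = 173.10 g/mol; 346 ÷ 173.10 ≈ 2, so the molecular formula is C18H2O8.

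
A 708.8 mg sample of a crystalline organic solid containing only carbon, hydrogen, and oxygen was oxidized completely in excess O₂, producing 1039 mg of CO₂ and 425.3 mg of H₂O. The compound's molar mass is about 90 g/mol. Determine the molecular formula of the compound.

C3H6O3

mol C = 1.039 g CO₂ ÷ 44.009 g/mol = 0.023609 mol
mol H = 2 × 0.4253 g H₂O ÷ 18.015 g/mol = 0.047216 mol
mass O = 0.7088 − (0.28357 + 0.047594) = 0.37764 g → mol O = 0.37764 ÷ 15.999 = 0.023604 mol
Divide by the smallest (0.023604 mol): C 1.000, H 2.000, O 1.000
Empirical formula: CH2O
Empirical-formula mass = 30.03 g/mol; 90 ÷ 30.03 ≈ 3, so the molecular formula is C3H6O3.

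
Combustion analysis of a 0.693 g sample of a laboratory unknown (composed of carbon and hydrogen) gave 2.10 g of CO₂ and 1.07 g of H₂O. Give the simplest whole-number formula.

C2H5

mol C = 2.10 g CO₂ ÷ 44.009 g/mol = 0.04772 mol
mol H = 2 × 1.07 g H₂O ÷ 18.015 g/mol = 0.1188 mol
Divide by the smallest (0.04772 mol): C 1.000, H 2.489
Multiplying each by 2 gives whole numbers: C 2.00, H 4.98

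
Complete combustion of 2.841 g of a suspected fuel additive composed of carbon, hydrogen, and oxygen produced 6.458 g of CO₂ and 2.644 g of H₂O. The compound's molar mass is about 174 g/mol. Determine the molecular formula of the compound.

C9H18O3

mol C = 6.458 g CO₂ ÷ 44.009 g/mol = 0.14674 mol
mol H = 2 × 2.644 g H₂O ÷ 18.015 g/mol = 0.29353 mol
mass O = 2.841 − (1.7625 + 0.29588) = 0.78259 g → mol O = 0.78259 ÷ 15.999 = 0.048915 mol
Divide by the smallest (0.048915 mol): C 3.000, H 6.001, O 1.000
Empirical formula: C3H6O
Empirical-formula mass = 58.08 g/mol; 174 ÷ 58.08 ≈ 3, so the molecular formula is C9H18O3.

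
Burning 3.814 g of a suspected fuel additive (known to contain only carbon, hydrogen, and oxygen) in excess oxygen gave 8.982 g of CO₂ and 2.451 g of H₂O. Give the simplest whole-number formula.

C3H4O

mol C = 8.982 g CO₂ ÷ 44.009 g/mol = 0.20409 mol
mol H = 2 × 2.451 g H₂O ÷ 18.015 g/mol = 0.27211 mol
mass O = 3.814 − (2.4514 + 0.27428) = 1.0883 g → mol O = 1.0883 ÷ 15.999 = 0.068025 mol
Divide by the smallest (0.068025 mol): C 3.000, H 4.000, O 1.000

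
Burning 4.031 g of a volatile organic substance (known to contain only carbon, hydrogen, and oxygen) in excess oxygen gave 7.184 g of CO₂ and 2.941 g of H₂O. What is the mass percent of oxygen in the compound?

mol C = 7.184 g CO₂ ÷ 44.009 g/mol = 0.16324 mol
mol H = 2 × 2.941 g H₂O ÷ 18.015 g/mol = 0.32651 mol
mass O = 4.031 − (1.9607 + 0.32912) = 1.7412 g → mol O = 1.7412 ÷ 15.999 = 0.10883 mol
mass % O = 1.7412 g ÷ 4.031 g × 100%

43.20%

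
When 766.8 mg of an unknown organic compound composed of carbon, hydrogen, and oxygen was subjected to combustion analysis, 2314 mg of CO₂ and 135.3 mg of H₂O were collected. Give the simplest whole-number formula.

C7H2O

mol C = 2.314 g CO₂ ÷ 44.009 g/mol = 0.052580 mol
mol H = 2 × 0.1353 g H₂O ÷ 18.015 g/mol = 0.015021 mol
mass O = 0.7668 − (0.63154 + 0.015141) = 0.12012 g → mol O = 0.12012 ÷ 15.999 = 0.0075079 mol
Divide by the smallest (0.0075079 mol): C 7.003, H 2.001, O 1.000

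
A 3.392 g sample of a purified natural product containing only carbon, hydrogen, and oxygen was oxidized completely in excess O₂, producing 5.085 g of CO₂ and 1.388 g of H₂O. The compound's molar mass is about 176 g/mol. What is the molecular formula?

C6H8O6

mol C = 5.085 g CO₂ ÷ 44.009 g/mol = 0.11554 mol
mol H = 2 × 1.388 g H₂O ÷ 18.015 g/mol = 0.15409 mol
mass O = 3.392 − (1.3878 + 0.15533) = 1.8489 g → mol O = 1.8489 ÷ 15.999 = 0.11556 mol
Divide by the smallest (0.11554 mol): C 1.000, H 1.334, O 1.000
Multiplying each by 3 gives whole numbers: C 3.00, H 4.00, O 3.00
Empirical formula: C3H4O3
Empirical-formula mass = 88.06 g/mol; 176 ÷ 88.06 ≈ 2, so the molecular formula is C6H8O6.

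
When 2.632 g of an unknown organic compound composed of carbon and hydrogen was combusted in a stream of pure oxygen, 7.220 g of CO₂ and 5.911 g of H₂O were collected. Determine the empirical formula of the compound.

CH4

mol C = 7.220 g CO₂ ÷ 44.009 g/mol = 0.16406 mol
mol H = 2 × 5.911 g H₂O ÷ 18.015 g/mol = 0.65623 mol
Divide by the smallest (0.16406 mol): C 1.000, H 4.000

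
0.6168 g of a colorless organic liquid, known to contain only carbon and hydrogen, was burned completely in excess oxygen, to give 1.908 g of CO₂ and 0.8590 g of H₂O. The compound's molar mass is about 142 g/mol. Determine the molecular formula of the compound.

C10H22

mol C = 1.908 g CO₂ ÷ 44.009 g/mol = 0.043355 mol
mol H = 2 × 0.8590 g H₂O ÷ 18.015 g/mol = 0.095365 mol
Divide by the smallest (0.043355 mol): C 1.000, H 2.200
Multiplying each by 5 gives whole numbers: C 5.00, H 11.00
Empirical formula: C5H11
Empirical-formula mass = 71.14 g/mol; 142 ÷ 71.14 ≈ 2, so the molecular formula is C10H22.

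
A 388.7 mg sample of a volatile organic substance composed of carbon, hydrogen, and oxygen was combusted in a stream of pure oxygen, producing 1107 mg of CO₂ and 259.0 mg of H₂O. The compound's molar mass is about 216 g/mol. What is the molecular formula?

C14H16O2

mol C = 1.107 g CO₂ ÷ 44.009 g/mol = 0.025154 mol
mol H = 2 × 0.2590 g H₂O ÷ 18.015 g/mol = 0.028754 mol
mass O = 0.3887 − (0.30212 + 0.028984) = 0.057592 g → mol O = 0.057592 ÷ 15.999 = 0.0035997 mol
Divide by the smallest (0.0035997 mol): C 6.988, H 7.988, O 1.000
Empirical formula: C7H8O
Empirical-formula mass = 108.14 g/mol; 216 ÷ 108.14 ≈ 2, so the molecular formula is C14H16O2.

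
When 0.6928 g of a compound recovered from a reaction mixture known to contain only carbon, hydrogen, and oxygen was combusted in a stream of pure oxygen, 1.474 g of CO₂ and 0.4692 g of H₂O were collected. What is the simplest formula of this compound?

C9H14O4

mol C = 1.474 g CO₂ ÷ 44.009 g/mol = 0.033493 mol
mol H = 2 × 0.4692 g H₂O ÷ 18.015 g/mol = 0.052090 mol
mass O = 0.6928 − (0.40229 + 0.052507) = 0.23801 g → mol O = 0.23801 ÷ 15.999 = 0.014876 mol
Divide by the smallest (0.014876 mol): C 2.251, H 3.502, O 1.000
Multiplying each by 4 gives whole numbers: C 9.01, H 14.01, O 4.00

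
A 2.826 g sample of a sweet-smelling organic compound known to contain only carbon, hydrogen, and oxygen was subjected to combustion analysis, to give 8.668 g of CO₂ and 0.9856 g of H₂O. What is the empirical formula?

mol C = 8.668 g CO₂ ÷ 44.009 g/mol = 0.19696 mol
mol H = 2 × 0.9856 g H₂O ÷ 18.015 g/mol = 0.10942 mol
mass O = 2.826 − (2.3657 + 0.11030) = 0.35002 g → mol O = 0.35002 ÷ 15.999 = 0.021878 mol
Divide by the smallest (0.021878 mol): C 9.003, H 5.001, O 1.000

C9H5O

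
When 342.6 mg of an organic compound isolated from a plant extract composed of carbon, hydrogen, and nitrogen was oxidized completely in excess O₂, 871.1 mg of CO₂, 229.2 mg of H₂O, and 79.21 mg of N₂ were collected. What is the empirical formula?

C7H9N2

mol C = 0.8711 g CO₂ ÷ 44.009 g/mol = 0.019794 mol
mol H = 2 × 0.2292 g H₂O ÷ 18.015 g/mol = 0.025445 mol
mol N = 2 × 0.07921 g N₂ ÷ 28.014 g/mol = 0.0056550 mol
Divide by the smallest (0.0056550 mol): C 3.500, H 4.500, N 1.000
Multiplying each by 2 gives whole numbers: C 7.00, H 9.00, N 2.00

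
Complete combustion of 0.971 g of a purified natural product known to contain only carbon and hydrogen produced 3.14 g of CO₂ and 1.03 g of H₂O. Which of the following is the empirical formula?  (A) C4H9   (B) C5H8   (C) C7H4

mol C = 3.14 g CO₂ ÷ 44.009 g/mol = 0.07135 mol
mol H = 2 × 1.03 g H₂O ÷ 18.015 g/mol = 0.1143 mol
Divide by the smallest (0.07135 mol): C 1.000, H 1.603
Multiplying each by 5 gives whole numbers: C 5.00, H 8.01

(B) C5H8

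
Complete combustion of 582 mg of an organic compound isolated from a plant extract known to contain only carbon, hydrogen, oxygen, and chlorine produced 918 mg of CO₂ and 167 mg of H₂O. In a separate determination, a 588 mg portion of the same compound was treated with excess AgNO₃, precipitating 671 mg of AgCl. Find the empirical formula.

mol C = 0.918 g CO₂ ÷ 44.009 g/mol = 0.02086 mol
mol H = 2 × 0.167 g H₂O ÷ 18.015 g/mol = 0.01854 mol
From the AgCl data: mol Cl per gram of compound = (0.671 ÷ 143.318) ÷ 0.588 = 0.007962 mol/g, so in the 0.582 g combustion sample mol Cl = 0.004634 mol
mass O = 0.582 − (0.2505 + 0.01869 + 0.1643) = 0.1485 g → mol O = 0.1485 ÷ 15.999 = 0.009281 mol
Divide by the smallest (0.004634 mol): C 4.501, H 4.001, Cl 1.000, O 2.003
Multiplying each by 2 gives whole numbers: C 9.00, H 8.00, Cl 2.00, O 4.01

C9H8Cl2O4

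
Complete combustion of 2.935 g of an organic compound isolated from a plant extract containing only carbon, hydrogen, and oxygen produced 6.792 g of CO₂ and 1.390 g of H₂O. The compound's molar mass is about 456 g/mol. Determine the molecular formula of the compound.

C24H24O9

mol C = 6.792 g CO₂ ÷ 44.009 g/mol = 0.15433 mol
mol H = 2 × 1.390 g H₂O ÷ 18.015 g/mol = 0.15432 mol
mass O = 2.935 − (1.8537 + 0.15555) = 0.92577 g → mol O = 0.92577 ÷ 15.999 = 0.057864 mol
Divide by the smallest (0.057864 mol): C 2.667, H 2.667, O 1.000
Multiplying each by 3 gives whole numbers: C 8.00, H 8.00, O 3.00
Empirical formula: C8H8O3
Empirical-formula mass = 152.15 g/mol; 456 ÷ 152.15 ≈ 3, so the molecular formula is C24H24O9.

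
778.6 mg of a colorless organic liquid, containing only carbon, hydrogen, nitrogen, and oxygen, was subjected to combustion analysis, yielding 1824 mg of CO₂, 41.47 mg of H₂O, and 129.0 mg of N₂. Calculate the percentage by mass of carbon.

mol C = 1.824 g CO₂ ÷ 44.009 g/mol = 0.041446 mol
mol H = 2 × 0.04147 g H₂O ÷ 18.015 g/mol = 0.0046039 mol
mol N = 2 × 0.1290 g N₂ ÷ 28.014 g/mol = 0.0092097 mol
mass O = 0.7786 − (0.49781 + 0.0046408 + 0.12900) = 0.14715 g → mol O = 0.14715 ÷ 15.999 = 0.0091975 mol
mass % C = 0.49781 g ÷ 0.7786 g × 100%

63.94%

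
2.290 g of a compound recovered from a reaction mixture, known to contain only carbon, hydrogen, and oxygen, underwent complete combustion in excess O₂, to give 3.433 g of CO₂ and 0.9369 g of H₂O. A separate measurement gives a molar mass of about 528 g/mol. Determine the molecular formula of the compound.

mol C = 3.433 g CO₂ ÷ 44.009 g/mol = 0.078007 mol
mol H = 2 × 0.9369 g H₂O ÷ 18.015 g/mol = 0.10401 mol
mass O = 2.290 − (0.93694 + 0.10485) = 1.2482 g → mol O = 1.2482 ÷ 15.999 = 0.078018 mol
Divide by the smallest (0.078007 mol): C 1.000, H 1.333, O 1.000
Multiplying each by 3 gives whole numbers: C 3.00, H 4.00, O 3.00
Empirical formula: C3H4O3
Empirical-formula mass = 88.06 g/mol; 528 ÷ 88.06 ≈ 6, so the molecular formula is C18H24O18.

C18H24O18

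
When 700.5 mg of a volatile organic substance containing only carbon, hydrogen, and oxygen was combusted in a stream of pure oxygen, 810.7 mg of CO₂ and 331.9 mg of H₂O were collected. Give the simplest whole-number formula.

mol C = 0.8107 g CO₂ ÷ 44.009 g/mol = 0.018421 mol
mol H = 2 × 0.3319 g H₂O ÷ 18.015 g/mol = 0.036847 mol
mass O = 0.7005 − (0.22126 + 0.037142) = 0.44210 g → mol O = 0.44210 ÷ 15.999 = 0.027633 mol
Divide by the smallest (0.018421 mol): C 1.000, H 2.000, O 1.500
Multiplying each by 2 gives whole numbers: C 2.00, H 4.00, O 3.00

C2H4O3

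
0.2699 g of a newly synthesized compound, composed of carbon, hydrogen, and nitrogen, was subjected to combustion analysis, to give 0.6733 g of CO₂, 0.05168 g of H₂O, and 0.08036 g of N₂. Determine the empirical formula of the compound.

mol C = 0.6733 g CO₂ ÷ 44.009 g/mol = 0.015299 mol
mol H = 2 × 0.05168 g H₂O ÷ 18.015 g/mol = 0.0057374 mol
mol N = 2 × 0.08036 g N₂ ÷ 28.014 g/mol = 0.0057371 mol
Divide by the smallest (0.0057371 mol): C 2.667, H 1.000, N 1.000
Multiplying each by 3 gives whole numbers: C 8.00, H 3.00, N 3.00

C8H3N3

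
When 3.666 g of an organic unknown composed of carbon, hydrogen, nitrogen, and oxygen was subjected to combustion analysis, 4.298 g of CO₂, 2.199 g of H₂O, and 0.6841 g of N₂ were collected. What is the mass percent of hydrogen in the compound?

6.71%

mol C = 4.298 g CO₂ ÷ 44.009 g/mol = 0.097662 mol
mol H = 2 × 2.199 g H₂O ÷ 18.015 g/mol = 0.24413 mol
mol N = 2 × 0.6841 g N₂ ÷ 28.014 g/mol = 0.048840 mol
mass O = 3.666 − (1.1730 + 0.24608 + 0.68410) = 1.5628 g → mol O = 1.5628 ÷ 15.999 = 0.097681 mol
mass % H = 0.24608 g ÷ 3.666 g × 100%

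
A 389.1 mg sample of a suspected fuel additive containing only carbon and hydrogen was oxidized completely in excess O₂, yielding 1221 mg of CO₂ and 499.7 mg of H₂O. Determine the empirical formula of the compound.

mol C = 1.221 g CO₂ ÷ 44.009 g/mol = 0.027744 mol
mol H = 2 × 0.4997 g H₂O ÷ 18.015 g/mol = 0.055476 mol
Divide by the smallest (0.027744 mol): C 1.000, H 2.000

CH2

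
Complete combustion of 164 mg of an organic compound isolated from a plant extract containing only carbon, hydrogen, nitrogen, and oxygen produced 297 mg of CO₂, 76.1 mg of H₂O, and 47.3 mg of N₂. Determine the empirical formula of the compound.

C4H5N2O

mol C = 0.297 g CO₂ ÷ 44.009 g/mol = 0.006749 mol
mol H = 2 × 0.0761 g H₂O ÷ 18.015 g/mol = 0.008449 mol
mol N = 2 × 0.0473 g N₂ ÷ 28.014 g/mol = 0.003377 mol
mass O = 0.164 − (0.08106 + 0.008516 + 0.04730) = 0.02713 g → mol O = 0.02713 ÷ 15.999 = 0.001695 mol
Divide by the smallest (0.001695 mol): C 3.980, H 4.983, N 1.992, O 1.000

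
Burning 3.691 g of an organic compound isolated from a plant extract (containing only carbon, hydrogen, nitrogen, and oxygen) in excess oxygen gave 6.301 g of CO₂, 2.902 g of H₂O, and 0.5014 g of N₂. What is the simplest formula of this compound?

C4H9NO2

mol C = 6.301 g CO₂ ÷ 44.009 g/mol = 0.14318 mol
mol H = 2 × 2.902 g H₂O ÷ 18.015 g/mol = 0.32218 mol
mol N = 2 × 0.5014 g N₂ ÷ 28.014 g/mol = 0.035796 mol
mass O = 3.691 − (1.7197 + 0.32475 + 0.50140) = 1.1452 g → mol O = 1.1452 ÷ 15.999 = 0.071578 mol
Divide by the smallest (0.035796 mol): C 4.000, H 9.000, N 1.000, O 2.000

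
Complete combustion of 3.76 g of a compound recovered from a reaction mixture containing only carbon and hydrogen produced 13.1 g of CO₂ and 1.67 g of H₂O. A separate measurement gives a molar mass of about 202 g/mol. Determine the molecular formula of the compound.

mol C = 13.1 g CO₂ ÷ 44.009 g/mol = 0.2977 mol
mol H = 2 × 1.67 g H₂O ÷ 18.015 g/mol = 0.1854 mol
Divide by the smallest (0.1854 mol): C 1.606, H 1.000
Multiplying each by 5 gives whole numbers: C 8.03, H 5.00
Empirical formula: C8H5
Empirical-formula mass = 101.13 g/mol; 202 ÷ 101.13 ≈ 2, so the molecular formula is C16H10.

C16H10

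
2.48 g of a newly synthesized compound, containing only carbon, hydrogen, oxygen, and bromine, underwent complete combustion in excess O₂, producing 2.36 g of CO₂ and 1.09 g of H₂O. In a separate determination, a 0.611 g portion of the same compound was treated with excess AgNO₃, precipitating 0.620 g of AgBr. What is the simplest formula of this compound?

mol C = 2.36 g CO₂ ÷ 44.009 g/mol = 0.05363 mol
mol H = 2 × 1.09 g H₂O ÷ 18.015 g/mol = 0.1210 mol
From the AgBr data: mol Br per gram of compound = (0.620 ÷ 187.772) ÷ 0.611 = 0.005404 mol/g, so in the 2.48 g combustion sample mol Br = 0.01340 mol
mass O = 2.48 − (0.6441 + 0.1220 + 1.071) = 0.6430 g → mol O = 0.6430 ÷ 15.999 = 0.04019 mol
Divide by the smallest (0.01340 mol): C 4.001, H 9.029, Br 1.000, O 2.999

C4H9BrO3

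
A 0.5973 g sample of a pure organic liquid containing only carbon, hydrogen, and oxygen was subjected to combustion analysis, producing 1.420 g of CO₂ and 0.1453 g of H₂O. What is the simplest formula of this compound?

mol C = 1.420 g CO₂ ÷ 44.009 g/mol = 0.032266 mol
mol H = 2 × 0.1453 g H₂O ÷ 18.015 g/mol = 0.016131 mol
mass O = 0.5973 − (0.38755 + 0.016260) = 0.19349 g → mol O = 0.19349 ÷ 15.999 = 0.012094 mol
Divide by the smallest (0.012094 mol): C 2.668, H 1.334, O 1.000
Multiplying each by 3 gives whole numbers: C 8.00, H 4.00, O 3.00

C8H4O3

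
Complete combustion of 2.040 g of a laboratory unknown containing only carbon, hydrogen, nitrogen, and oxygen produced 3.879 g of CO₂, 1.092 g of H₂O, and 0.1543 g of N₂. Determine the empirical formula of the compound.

mol C = 3.879 g CO₂ ÷ 44.009 g/mol = 0.088141 mol
mol H = 2 × 1.092 g H₂O ÷ 18.015 g/mol = 0.12123 mol
mol N = 2 × 0.1543 g N₂ ÷ 28.014 g/mol = 0.011016 mol
mass O = 2.040 − (1.0587 + 0.12220 + 0.15430) = 0.70484 g → mol O = 0.70484 ÷ 15.999 = 0.044055 mol
Divide by the smallest (0.011016 mol): C 8.001, H 11.005, N 1.000, O 3.999

C8H11NO4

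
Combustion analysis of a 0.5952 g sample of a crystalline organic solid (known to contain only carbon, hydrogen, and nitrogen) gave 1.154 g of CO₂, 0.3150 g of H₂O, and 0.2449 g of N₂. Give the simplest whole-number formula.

C3H4N2

mol C = 1.154 g CO₂ ÷ 44.009 g/mol = 0.026222 mol
mol H = 2 × 0.3150 g H₂O ÷ 18.015 g/mol = 0.034971 mol
mol N = 2 × 0.2449 g N₂ ÷ 28.014 g/mol = 0.017484 mol
Divide by the smallest (0.017484 mol): C 1.500, H 2.000, N 1.000
Multiplying each by 2 gives whole numbers: C 3.00, H 4.00, N 2.00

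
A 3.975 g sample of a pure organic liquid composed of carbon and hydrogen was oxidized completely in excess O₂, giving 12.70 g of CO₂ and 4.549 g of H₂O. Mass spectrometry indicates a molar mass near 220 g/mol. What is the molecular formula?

C16H28

mol C = 12.70 g CO₂ ÷ 44.009 g/mol = 0.28858 mol
mol H = 2 × 4.549 g H₂O ÷ 18.015 g/mol = 0.50502 mol
Divide by the smallest (0.28858 mol): C 1.000, H 1.750
Multiplying each by 4 gives whole numbers: C 4.00, H 7.00
Empirical formula: C4H7
Empirical-formula mass = 55.10 g/mol; 220 ÷ 55.10 ≈ 4, so the molecular formula is C16H28.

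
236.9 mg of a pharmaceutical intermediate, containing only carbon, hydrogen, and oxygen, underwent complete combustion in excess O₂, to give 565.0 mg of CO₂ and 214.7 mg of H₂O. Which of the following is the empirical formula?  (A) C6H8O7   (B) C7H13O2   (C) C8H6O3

(B) C7H13O2

mol C = 0.5650 g CO₂ ÷ 44.009 g/mol = 0.012838 mol
mol H = 2 × 0.2147 g H₂O ÷ 18.015 g/mol = 0.023836 mol
mass O = 0.2369 − (0.15420 + 0.024026) = 0.058673 g → mol O = 0.058673 ÷ 15.999 = 0.0036673 mol
Divide by the smallest (0.0036673 mol): C 3.501, H 6.500, O 1.000
Multiplying each by 2 gives whole numbers: C 7.00, H 13.00, O 2.00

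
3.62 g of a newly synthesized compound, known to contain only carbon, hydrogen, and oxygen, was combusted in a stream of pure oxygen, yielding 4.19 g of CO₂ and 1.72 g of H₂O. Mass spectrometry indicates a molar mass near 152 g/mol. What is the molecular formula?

mol C = 4.19 g CO₂ ÷ 44.009 g/mol = 0.09521 mol
mol H = 2 × 1.72 g H₂O ÷ 18.015 g/mol = 0.1910 mol
mass O = 3.62 − (1.144 + 0.1925) = 2.284 g → mol O = 2.284 ÷ 15.999 = 0.1428 mol
Divide by the smallest (0.09521 mol): C 1.000, H 2.006, O 1.499
Multiplying each by 2 gives whole numbers: C 2.00, H 4.01, O 3.00
Empirical formula: C2H4O3
Empirical-formula mass = 76.05 g/mol; 152 ÷ 76.05 ≈ 2, so the molecular formula is C4H8O6.

C4H8O6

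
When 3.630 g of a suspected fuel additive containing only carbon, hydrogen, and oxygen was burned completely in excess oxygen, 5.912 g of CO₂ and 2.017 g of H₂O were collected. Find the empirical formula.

mol C = 5.912 g CO₂ ÷ 44.009 g/mol = 0.13434 mol
mol H = 2 × 2.017 g H₂O ÷ 18.015 g/mol = 0.22392 mol
mass O = 3.630 − (1.6135 + 0.22572) = 1.7908 g → mol O = 1.7908 ÷ 15.999 = 0.11193 mol
Divide by the smallest (0.11193 mol): C 1.200, H 2.001, O 1.000
Multiplying each by 5 gives whole numbers: C 6.00, H 10.00, O 5.00

C6H10O5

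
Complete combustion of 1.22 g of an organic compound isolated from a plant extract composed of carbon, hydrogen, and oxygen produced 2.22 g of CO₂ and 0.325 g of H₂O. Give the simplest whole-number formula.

C7H5O5

mol C = 2.22 g CO₂ ÷ 44.009 g/mol = 0.05044 mol
mol H = 2 × 0.325 g H₂O ÷ 18.015 g/mol = 0.03608 mol
mass O = 1.22 − (0.6059 + 0.03637) = 0.5777 g → mol O = 0.5777 ÷ 15.999 = 0.03611 mol
Divide by the smallest (0.03608 mol): C 1.398, H 1.000, O 1.001
Multiplying each by 5 gives whole numbers: C 6.99, H 5.00, O 5.00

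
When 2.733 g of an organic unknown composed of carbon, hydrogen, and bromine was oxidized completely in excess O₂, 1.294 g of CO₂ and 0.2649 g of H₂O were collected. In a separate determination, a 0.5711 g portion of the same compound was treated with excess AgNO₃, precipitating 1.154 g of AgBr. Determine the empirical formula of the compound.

CHBr

mol C = 1.294 g CO₂ ÷ 44.009 g/mol = 0.029403 mol
mol H = 2 × 0.2649 g H₂O ÷ 18.015 g/mol = 0.029409 mol
From the AgBr data: mol Br per gram of compound = (1.154 ÷ 187.772) ÷ 0.5711 = 0.010761 mol/g, so in the 2.733 g combustion sample mol Br = 0.029411 mol
Divide by the smallest (0.029403 mol): C 1.000, H 1.000, Br 1.000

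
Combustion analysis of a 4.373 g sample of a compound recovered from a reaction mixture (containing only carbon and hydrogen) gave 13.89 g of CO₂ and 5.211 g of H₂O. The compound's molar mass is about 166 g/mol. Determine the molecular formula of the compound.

C12H22

mol C = 13.89 g CO₂ ÷ 44.009 g/mol = 0.31562 mol
mol H = 2 × 5.211 g H₂O ÷ 18.015 g/mol = 0.57852 mol
Divide by the smallest (0.31562 mol): C 1.000, H 1.833
Multiplying each by 6 gives whole numbers: C 6.00, H 11.00
Empirical formula: C6H11
Empirical-formula mass = 83.15 g/mol; 166 ÷ 83.15 ≈ 2, so the molecular formula is C12H22.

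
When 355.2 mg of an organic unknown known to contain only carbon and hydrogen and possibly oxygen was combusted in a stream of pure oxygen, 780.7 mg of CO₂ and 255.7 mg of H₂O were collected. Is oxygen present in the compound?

mol C = 0.7807 g CO₂ ÷ 44.009 g/mol = 0.017740 mol
mol H = 2 × 0.2557 g H₂O ÷ 18.015 g/mol = 0.028387 mol
C and H account for only 0.24168 g of the 0.3552 g sample; the remaining 0.11352 g must be oxygen.

yes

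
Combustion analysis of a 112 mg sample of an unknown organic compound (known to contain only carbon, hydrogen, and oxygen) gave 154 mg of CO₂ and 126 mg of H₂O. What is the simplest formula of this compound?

CH4O

mol C = 0.154 g CO₂ ÷ 44.009 g/mol = 0.003499 mol
mol H = 2 × 0.126 g H₂O ÷ 18.015 g/mol = 0.01399 mol
mass O = 0.112 − (0.04203 + 0.01410) = 0.05587 g → mol O = 0.05587 ÷ 15.999 = 0.003492 mol
Divide by the smallest (0.003492 mol): C 1.002, H 4.006, O 1.000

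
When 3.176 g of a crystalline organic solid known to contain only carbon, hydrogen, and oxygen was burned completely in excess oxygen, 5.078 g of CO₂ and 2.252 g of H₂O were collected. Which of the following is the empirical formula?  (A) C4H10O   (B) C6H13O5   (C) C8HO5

mol C = 5.078 g CO₂ ÷ 44.009 g/mol = 0.11539 mol
mol H = 2 × 2.252 g H₂O ÷ 18.015 g/mol = 0.25001 mol
mass O = 3.176 − (1.3859 + 0.25201) = 1.5381 g → mol O = 1.5381 ÷ 15.999 = 0.096137 mol
Divide by the smallest (0.096137 mol): C 1.200, H 2.601, O 1.000
Multiplying each by 5 gives whole numbers: C 6.00, H 13.00, O 5.00

(B) C6H13O5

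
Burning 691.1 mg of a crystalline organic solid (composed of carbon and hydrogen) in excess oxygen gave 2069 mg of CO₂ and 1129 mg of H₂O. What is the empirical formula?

C3H8

mol C = 2.069 g CO₂ ÷ 44.009 g/mol = 0.047013 mol
mol H = 2 × 1.129 g H₂O ÷ 18.015 g/mol = 0.12534 mol
Divide by the smallest (0.047013 mol): C 1.000, H 2.666
Multiplying each by 3 gives whole numbers: C 3.00, H 8.00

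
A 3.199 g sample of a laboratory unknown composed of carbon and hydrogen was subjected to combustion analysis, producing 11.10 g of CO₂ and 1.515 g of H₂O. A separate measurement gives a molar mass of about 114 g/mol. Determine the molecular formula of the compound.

C9H6

mol C = 11.10 g CO₂ ÷ 44.009 g/mol = 0.25222 mol
mol H = 2 × 1.515 g H₂O ÷ 18.015 g/mol = 0.16819 mol
Divide by the smallest (0.16819 mol): C 1.500, H 1.000
Multiplying each by 2 gives whole numbers: C 3.00, H 2.00
Empirical formula: C3H2
Empirical-formula mass = 38.05 g/mol; 114 ÷ 38.05 ≈ 3, so the molecular formula is C9H6.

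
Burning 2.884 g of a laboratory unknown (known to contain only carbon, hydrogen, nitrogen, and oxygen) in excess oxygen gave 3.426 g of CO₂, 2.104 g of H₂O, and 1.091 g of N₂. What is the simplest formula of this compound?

mol C = 3.426 g CO₂ ÷ 44.009 g/mol = 0.077848 mol
mol H = 2 × 2.104 g H₂O ÷ 18.015 g/mol = 0.23358 mol
mol N = 2 × 1.091 g N₂ ÷ 28.014 g/mol = 0.077890 mol
mass O = 2.884 − (0.93503 + 0.23545 + 1.0910) = 0.62252 g → mol O = 0.62252 ÷ 15.999 = 0.038910 mol
Divide by the smallest (0.038910 mol): C 2.001, H 6.003, N 2.002, O 1.000

C2H6N2O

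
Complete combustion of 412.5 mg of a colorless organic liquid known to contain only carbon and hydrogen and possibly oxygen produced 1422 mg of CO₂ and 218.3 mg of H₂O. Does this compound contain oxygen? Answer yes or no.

no

mol C = 1.422 g CO₂ ÷ 44.009 g/mol = 0.032312 mol
mol H = 2 × 0.2183 g H₂O ÷ 18.015 g/mol = 0.024235 mol
C and H together account for 0.41252 g — essentially the entire 0.4125 g sample — so the compound contains no oxygen.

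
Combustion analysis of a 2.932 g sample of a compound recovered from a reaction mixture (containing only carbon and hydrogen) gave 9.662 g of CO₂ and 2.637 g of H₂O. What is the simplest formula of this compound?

mol C = 9.662 g CO₂ ÷ 44.009 g/mol = 0.21955 mol
mol H = 2 × 2.637 g H₂O ÷ 18.015 g/mol = 0.29276 mol
Divide by the smallest (0.21955 mol): C 1.000, H 1.333
Multiplying each by 3 gives whole numbers: C 3.00, H 4.00

C3H4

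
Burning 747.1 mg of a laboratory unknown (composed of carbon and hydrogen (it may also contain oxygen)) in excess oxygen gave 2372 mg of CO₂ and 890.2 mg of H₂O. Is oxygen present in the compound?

no

mol C = 2.372 g CO₂ ÷ 44.009 g/mol = 0.053898 mol
mol H = 2 × 0.8902 g H₂O ÷ 18.015 g/mol = 0.098829 mol
C and H together account for 0.74699 g — essentially the entire 0.7471 g sample — so the compound contains no oxygen.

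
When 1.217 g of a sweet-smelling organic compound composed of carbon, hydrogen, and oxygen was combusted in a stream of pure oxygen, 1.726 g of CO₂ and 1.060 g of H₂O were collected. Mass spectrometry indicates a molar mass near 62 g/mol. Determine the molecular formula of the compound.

C2H6O2

mol C = 1.726 g CO₂ ÷ 44.009 g/mol = 0.039219 mol
mol H = 2 × 1.060 g H₂O ÷ 18.015 g/mol = 0.11768 mol
mass O = 1.217 − (0.47106 + 0.11862) = 0.62732 g → mol O = 0.62732 ÷ 15.999 = 0.039210 mol
Divide by the smallest (0.039210 mol): C 1.000, H 3.001, O 1.000
Empirical formula: CH3O
Empirical-formula mass = 31.03 g/mol; 62 ÷ 31.03 ≈ 2, so the molecular formula is C2H6O2.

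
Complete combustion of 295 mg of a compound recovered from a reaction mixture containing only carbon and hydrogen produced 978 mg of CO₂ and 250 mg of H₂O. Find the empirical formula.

mol C = 0.978 g CO₂ ÷ 44.009 g/mol = 0.02222 mol
mol H = 2 × 0.250 g H₂O ÷ 18.015 g/mol = 0.02775 mol
Divide by the smallest (0.02222 mol): C 1.000, H 1.249
Multiplying each by 4 gives whole numbers: C 4.00, H 5.00

C4H5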